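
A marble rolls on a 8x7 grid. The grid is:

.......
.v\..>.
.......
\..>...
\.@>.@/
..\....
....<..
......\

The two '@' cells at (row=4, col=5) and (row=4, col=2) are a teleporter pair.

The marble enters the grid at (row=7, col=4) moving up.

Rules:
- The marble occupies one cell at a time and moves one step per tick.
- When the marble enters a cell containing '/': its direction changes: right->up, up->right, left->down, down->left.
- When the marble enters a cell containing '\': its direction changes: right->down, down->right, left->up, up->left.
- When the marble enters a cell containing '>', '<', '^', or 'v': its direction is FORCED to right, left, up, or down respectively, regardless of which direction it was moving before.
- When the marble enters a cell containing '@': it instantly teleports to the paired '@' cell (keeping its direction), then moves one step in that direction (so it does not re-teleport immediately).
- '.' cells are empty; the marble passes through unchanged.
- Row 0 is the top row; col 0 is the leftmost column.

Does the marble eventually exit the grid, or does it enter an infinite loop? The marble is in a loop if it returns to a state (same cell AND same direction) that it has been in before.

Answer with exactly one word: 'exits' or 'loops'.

Answer: exits

Derivation:
Step 1: enter (7,4), '.' pass, move up to (6,4)
Step 2: enter (6,4), '<' forces up->left, move left to (6,3)
Step 3: enter (6,3), '.' pass, move left to (6,2)
Step 4: enter (6,2), '.' pass, move left to (6,1)
Step 5: enter (6,1), '.' pass, move left to (6,0)
Step 6: enter (6,0), '.' pass, move left to (6,-1)
Step 7: at (6,-1) — EXIT via left edge, pos 6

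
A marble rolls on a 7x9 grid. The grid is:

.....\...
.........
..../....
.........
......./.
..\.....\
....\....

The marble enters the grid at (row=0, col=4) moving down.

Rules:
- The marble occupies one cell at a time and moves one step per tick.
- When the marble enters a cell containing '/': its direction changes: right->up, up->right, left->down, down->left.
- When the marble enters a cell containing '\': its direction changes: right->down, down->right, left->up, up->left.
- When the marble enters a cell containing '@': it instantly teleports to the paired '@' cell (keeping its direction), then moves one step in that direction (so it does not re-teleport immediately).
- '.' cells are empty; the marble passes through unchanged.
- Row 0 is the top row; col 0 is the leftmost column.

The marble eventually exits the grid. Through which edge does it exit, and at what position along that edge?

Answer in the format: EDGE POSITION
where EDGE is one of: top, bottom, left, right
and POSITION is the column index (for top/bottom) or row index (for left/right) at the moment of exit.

Answer: left 2

Derivation:
Step 1: enter (0,4), '.' pass, move down to (1,4)
Step 2: enter (1,4), '.' pass, move down to (2,4)
Step 3: enter (2,4), '/' deflects down->left, move left to (2,3)
Step 4: enter (2,3), '.' pass, move left to (2,2)
Step 5: enter (2,2), '.' pass, move left to (2,1)
Step 6: enter (2,1), '.' pass, move left to (2,0)
Step 7: enter (2,0), '.' pass, move left to (2,-1)
Step 8: at (2,-1) — EXIT via left edge, pos 2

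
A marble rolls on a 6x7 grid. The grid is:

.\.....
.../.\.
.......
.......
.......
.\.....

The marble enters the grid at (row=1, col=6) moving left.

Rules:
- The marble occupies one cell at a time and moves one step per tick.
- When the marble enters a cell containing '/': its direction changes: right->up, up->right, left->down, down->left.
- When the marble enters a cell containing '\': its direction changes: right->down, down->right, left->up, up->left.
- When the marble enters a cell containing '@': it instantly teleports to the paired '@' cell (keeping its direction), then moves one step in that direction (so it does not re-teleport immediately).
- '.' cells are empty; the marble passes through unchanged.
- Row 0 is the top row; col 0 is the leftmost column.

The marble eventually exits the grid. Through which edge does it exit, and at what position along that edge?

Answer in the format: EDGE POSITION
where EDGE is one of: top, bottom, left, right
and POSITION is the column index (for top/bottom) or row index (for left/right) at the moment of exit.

Step 1: enter (1,6), '.' pass, move left to (1,5)
Step 2: enter (1,5), '\' deflects left->up, move up to (0,5)
Step 3: enter (0,5), '.' pass, move up to (-1,5)
Step 4: at (-1,5) — EXIT via top edge, pos 5

Answer: top 5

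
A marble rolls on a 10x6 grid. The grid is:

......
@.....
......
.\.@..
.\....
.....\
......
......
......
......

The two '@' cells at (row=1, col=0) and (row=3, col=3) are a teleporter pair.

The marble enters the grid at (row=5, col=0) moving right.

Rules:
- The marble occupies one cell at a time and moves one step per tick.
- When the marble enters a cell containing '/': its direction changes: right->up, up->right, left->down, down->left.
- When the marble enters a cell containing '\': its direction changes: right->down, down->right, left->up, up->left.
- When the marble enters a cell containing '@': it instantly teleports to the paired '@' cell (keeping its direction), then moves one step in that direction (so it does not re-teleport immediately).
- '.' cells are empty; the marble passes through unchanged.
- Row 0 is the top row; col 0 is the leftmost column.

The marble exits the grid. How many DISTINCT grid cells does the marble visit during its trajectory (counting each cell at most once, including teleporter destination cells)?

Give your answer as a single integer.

Answer: 10

Derivation:
Step 1: enter (5,0), '.' pass, move right to (5,1)
Step 2: enter (5,1), '.' pass, move right to (5,2)
Step 3: enter (5,2), '.' pass, move right to (5,3)
Step 4: enter (5,3), '.' pass, move right to (5,4)
Step 5: enter (5,4), '.' pass, move right to (5,5)
Step 6: enter (5,5), '\' deflects right->down, move down to (6,5)
Step 7: enter (6,5), '.' pass, move down to (7,5)
Step 8: enter (7,5), '.' pass, move down to (8,5)
Step 9: enter (8,5), '.' pass, move down to (9,5)
Step 10: enter (9,5), '.' pass, move down to (10,5)
Step 11: at (10,5) — EXIT via bottom edge, pos 5
Distinct cells visited: 10 (path length 10)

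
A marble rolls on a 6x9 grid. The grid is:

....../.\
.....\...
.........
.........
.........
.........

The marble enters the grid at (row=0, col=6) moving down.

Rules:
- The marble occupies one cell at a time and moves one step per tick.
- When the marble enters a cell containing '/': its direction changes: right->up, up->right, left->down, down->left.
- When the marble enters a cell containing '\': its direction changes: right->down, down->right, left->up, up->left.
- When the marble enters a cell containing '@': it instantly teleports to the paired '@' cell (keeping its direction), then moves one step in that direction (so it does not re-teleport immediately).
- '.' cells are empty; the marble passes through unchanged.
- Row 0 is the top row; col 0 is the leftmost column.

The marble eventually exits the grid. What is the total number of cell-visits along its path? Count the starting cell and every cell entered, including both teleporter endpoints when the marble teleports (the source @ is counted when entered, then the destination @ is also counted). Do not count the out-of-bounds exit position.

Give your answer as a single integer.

Step 1: enter (0,6), '/' deflects down->left, move left to (0,5)
Step 2: enter (0,5), '.' pass, move left to (0,4)
Step 3: enter (0,4), '.' pass, move left to (0,3)
Step 4: enter (0,3), '.' pass, move left to (0,2)
Step 5: enter (0,2), '.' pass, move left to (0,1)
Step 6: enter (0,1), '.' pass, move left to (0,0)
Step 7: enter (0,0), '.' pass, move left to (0,-1)
Step 8: at (0,-1) — EXIT via left edge, pos 0
Path length (cell visits): 7

Answer: 7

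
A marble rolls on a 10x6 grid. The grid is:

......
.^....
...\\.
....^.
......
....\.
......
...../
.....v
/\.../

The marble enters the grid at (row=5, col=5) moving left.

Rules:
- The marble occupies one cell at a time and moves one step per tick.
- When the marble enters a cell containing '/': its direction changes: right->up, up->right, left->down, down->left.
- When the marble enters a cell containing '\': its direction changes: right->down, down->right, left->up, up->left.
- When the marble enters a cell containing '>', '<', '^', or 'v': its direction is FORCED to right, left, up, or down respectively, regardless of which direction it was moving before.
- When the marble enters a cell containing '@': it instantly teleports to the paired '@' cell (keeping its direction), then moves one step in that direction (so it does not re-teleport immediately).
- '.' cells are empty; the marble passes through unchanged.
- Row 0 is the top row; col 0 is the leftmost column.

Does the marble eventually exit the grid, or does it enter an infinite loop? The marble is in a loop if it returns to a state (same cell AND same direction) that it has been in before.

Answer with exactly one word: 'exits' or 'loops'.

Step 1: enter (5,5), '.' pass, move left to (5,4)
Step 2: enter (5,4), '\' deflects left->up, move up to (4,4)
Step 3: enter (4,4), '.' pass, move up to (3,4)
Step 4: enter (3,4), '^' forces up->up, move up to (2,4)
Step 5: enter (2,4), '\' deflects up->left, move left to (2,3)
Step 6: enter (2,3), '\' deflects left->up, move up to (1,3)
Step 7: enter (1,3), '.' pass, move up to (0,3)
Step 8: enter (0,3), '.' pass, move up to (-1,3)
Step 9: at (-1,3) — EXIT via top edge, pos 3

Answer: exits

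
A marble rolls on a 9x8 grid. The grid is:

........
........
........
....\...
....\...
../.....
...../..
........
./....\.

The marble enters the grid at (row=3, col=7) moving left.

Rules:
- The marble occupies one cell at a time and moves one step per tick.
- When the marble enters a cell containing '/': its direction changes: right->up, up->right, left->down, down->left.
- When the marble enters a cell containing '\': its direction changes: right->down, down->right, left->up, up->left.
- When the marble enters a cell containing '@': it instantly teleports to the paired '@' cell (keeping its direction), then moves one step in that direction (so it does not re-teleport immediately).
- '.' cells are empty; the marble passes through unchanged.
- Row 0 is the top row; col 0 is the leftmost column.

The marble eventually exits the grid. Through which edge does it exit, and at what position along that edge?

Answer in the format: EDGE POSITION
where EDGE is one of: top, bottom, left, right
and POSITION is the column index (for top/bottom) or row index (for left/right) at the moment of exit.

Step 1: enter (3,7), '.' pass, move left to (3,6)
Step 2: enter (3,6), '.' pass, move left to (3,5)
Step 3: enter (3,5), '.' pass, move left to (3,4)
Step 4: enter (3,4), '\' deflects left->up, move up to (2,4)
Step 5: enter (2,4), '.' pass, move up to (1,4)
Step 6: enter (1,4), '.' pass, move up to (0,4)
Step 7: enter (0,4), '.' pass, move up to (-1,4)
Step 8: at (-1,4) — EXIT via top edge, pos 4

Answer: top 4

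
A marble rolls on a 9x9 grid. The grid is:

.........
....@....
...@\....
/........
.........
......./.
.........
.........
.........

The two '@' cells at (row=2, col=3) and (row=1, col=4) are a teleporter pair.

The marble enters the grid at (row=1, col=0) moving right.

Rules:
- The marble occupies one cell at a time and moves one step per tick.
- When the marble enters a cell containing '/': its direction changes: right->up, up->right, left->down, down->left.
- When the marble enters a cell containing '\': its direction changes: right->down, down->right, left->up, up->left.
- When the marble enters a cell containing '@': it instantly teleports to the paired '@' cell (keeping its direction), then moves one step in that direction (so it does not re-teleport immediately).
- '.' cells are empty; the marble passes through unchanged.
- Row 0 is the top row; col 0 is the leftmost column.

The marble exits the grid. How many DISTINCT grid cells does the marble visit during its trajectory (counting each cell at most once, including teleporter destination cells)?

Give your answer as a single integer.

Step 1: enter (1,0), '.' pass, move right to (1,1)
Step 2: enter (1,1), '.' pass, move right to (1,2)
Step 3: enter (1,2), '.' pass, move right to (1,3)
Step 4: enter (1,3), '.' pass, move right to (1,4)
Step 5: enter (1,4), '@' teleport (1,4)->(2,3), also enter (2,3), move right to (2,4)
Step 6: enter (2,4), '\' deflects right->down, move down to (3,4)
Step 7: enter (3,4), '.' pass, move down to (4,4)
Step 8: enter (4,4), '.' pass, move down to (5,4)
Step 9: enter (5,4), '.' pass, move down to (6,4)
Step 10: enter (6,4), '.' pass, move down to (7,4)
Step 11: enter (7,4), '.' pass, move down to (8,4)
Step 12: enter (8,4), '.' pass, move down to (9,4)
Step 13: at (9,4) — EXIT via bottom edge, pos 4
Distinct cells visited: 13 (path length 13)

Answer: 13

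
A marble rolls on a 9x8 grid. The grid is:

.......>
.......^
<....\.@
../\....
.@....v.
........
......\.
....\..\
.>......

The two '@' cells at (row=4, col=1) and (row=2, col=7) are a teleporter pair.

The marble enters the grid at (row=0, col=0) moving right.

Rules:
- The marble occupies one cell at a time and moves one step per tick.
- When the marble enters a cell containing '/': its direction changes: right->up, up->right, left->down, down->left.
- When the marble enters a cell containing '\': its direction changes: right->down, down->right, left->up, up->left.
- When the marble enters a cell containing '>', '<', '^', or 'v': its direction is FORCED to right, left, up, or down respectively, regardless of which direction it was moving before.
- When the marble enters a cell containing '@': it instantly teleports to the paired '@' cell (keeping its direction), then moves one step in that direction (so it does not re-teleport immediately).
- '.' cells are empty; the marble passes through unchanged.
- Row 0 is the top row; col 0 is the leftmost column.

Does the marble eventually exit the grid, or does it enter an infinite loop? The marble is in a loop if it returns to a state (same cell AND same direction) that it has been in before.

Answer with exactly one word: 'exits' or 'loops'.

Step 1: enter (0,0), '.' pass, move right to (0,1)
Step 2: enter (0,1), '.' pass, move right to (0,2)
Step 3: enter (0,2), '.' pass, move right to (0,3)
Step 4: enter (0,3), '.' pass, move right to (0,4)
Step 5: enter (0,4), '.' pass, move right to (0,5)
Step 6: enter (0,5), '.' pass, move right to (0,6)
Step 7: enter (0,6), '.' pass, move right to (0,7)
Step 8: enter (0,7), '>' forces right->right, move right to (0,8)
Step 9: at (0,8) — EXIT via right edge, pos 0

Answer: exits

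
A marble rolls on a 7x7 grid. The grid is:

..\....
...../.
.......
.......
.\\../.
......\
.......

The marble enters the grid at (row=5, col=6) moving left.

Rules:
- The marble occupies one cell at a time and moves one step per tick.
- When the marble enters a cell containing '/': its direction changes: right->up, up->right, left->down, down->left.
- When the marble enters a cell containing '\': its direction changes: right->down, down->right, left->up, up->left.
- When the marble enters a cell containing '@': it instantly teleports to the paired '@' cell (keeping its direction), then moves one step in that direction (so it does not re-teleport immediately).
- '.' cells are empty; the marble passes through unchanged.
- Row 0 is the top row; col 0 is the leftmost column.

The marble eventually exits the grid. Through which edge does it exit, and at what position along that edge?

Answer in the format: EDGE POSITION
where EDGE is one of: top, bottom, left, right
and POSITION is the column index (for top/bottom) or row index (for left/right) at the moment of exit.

Answer: top 6

Derivation:
Step 1: enter (5,6), '\' deflects left->up, move up to (4,6)
Step 2: enter (4,6), '.' pass, move up to (3,6)
Step 3: enter (3,6), '.' pass, move up to (2,6)
Step 4: enter (2,6), '.' pass, move up to (1,6)
Step 5: enter (1,6), '.' pass, move up to (0,6)
Step 6: enter (0,6), '.' pass, move up to (-1,6)
Step 7: at (-1,6) — EXIT via top edge, pos 6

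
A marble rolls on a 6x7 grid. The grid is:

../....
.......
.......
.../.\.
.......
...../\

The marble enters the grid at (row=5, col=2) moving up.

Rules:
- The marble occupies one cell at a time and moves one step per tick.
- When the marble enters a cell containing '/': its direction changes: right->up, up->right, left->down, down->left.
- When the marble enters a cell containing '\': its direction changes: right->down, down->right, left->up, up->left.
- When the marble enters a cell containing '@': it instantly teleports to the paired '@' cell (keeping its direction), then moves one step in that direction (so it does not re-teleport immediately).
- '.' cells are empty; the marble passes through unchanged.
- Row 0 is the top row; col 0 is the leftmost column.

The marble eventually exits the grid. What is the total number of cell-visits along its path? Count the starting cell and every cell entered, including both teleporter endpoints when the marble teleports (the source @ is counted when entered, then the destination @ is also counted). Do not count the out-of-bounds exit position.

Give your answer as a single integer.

Step 1: enter (5,2), '.' pass, move up to (4,2)
Step 2: enter (4,2), '.' pass, move up to (3,2)
Step 3: enter (3,2), '.' pass, move up to (2,2)
Step 4: enter (2,2), '.' pass, move up to (1,2)
Step 5: enter (1,2), '.' pass, move up to (0,2)
Step 6: enter (0,2), '/' deflects up->right, move right to (0,3)
Step 7: enter (0,3), '.' pass, move right to (0,4)
Step 8: enter (0,4), '.' pass, move right to (0,5)
Step 9: enter (0,5), '.' pass, move right to (0,6)
Step 10: enter (0,6), '.' pass, move right to (0,7)
Step 11: at (0,7) — EXIT via right edge, pos 0
Path length (cell visits): 10

Answer: 10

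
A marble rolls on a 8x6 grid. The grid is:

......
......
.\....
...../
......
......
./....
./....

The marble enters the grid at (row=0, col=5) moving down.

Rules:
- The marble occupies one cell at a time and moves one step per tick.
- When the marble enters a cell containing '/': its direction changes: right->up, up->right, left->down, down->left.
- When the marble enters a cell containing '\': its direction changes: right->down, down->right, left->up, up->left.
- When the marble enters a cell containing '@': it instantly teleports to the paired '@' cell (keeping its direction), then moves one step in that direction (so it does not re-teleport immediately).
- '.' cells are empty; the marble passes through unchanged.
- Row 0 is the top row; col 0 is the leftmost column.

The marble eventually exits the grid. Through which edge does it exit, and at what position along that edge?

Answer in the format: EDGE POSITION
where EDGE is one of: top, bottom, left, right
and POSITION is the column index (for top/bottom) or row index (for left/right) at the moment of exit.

Step 1: enter (0,5), '.' pass, move down to (1,5)
Step 2: enter (1,5), '.' pass, move down to (2,5)
Step 3: enter (2,5), '.' pass, move down to (3,5)
Step 4: enter (3,5), '/' deflects down->left, move left to (3,4)
Step 5: enter (3,4), '.' pass, move left to (3,3)
Step 6: enter (3,3), '.' pass, move left to (3,2)
Step 7: enter (3,2), '.' pass, move left to (3,1)
Step 8: enter (3,1), '.' pass, move left to (3,0)
Step 9: enter (3,0), '.' pass, move left to (3,-1)
Step 10: at (3,-1) — EXIT via left edge, pos 3

Answer: left 3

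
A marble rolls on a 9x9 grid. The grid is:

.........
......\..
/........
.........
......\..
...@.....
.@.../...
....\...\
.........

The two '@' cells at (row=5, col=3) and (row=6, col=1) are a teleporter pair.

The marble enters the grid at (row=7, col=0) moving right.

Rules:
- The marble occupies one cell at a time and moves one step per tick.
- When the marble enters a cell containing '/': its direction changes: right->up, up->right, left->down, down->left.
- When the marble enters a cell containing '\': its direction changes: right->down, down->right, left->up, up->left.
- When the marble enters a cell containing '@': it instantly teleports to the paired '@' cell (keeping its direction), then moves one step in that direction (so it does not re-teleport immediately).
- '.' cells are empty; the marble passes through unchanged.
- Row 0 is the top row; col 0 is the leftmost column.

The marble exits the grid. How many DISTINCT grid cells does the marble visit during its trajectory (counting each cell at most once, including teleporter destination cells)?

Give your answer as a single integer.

Step 1: enter (7,0), '.' pass, move right to (7,1)
Step 2: enter (7,1), '.' pass, move right to (7,2)
Step 3: enter (7,2), '.' pass, move right to (7,3)
Step 4: enter (7,3), '.' pass, move right to (7,4)
Step 5: enter (7,4), '\' deflects right->down, move down to (8,4)
Step 6: enter (8,4), '.' pass, move down to (9,4)
Step 7: at (9,4) — EXIT via bottom edge, pos 4
Distinct cells visited: 6 (path length 6)

Answer: 6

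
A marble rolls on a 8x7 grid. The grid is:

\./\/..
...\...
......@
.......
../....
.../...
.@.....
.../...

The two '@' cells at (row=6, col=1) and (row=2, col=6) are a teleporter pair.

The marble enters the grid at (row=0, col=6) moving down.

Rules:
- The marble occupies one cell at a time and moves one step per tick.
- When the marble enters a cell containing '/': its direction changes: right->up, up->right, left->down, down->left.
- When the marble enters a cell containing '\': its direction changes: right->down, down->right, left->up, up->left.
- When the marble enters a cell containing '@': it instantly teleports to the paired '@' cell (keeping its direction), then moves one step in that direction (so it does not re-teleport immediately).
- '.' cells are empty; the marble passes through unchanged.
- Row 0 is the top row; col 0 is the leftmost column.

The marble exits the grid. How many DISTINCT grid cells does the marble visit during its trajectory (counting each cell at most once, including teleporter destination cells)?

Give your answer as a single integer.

Step 1: enter (0,6), '.' pass, move down to (1,6)
Step 2: enter (1,6), '.' pass, move down to (2,6)
Step 3: enter (2,6), '@' teleport (2,6)->(6,1), also enter (6,1), move down to (7,1)
Step 4: enter (7,1), '.' pass, move down to (8,1)
Step 5: at (8,1) — EXIT via bottom edge, pos 1
Distinct cells visited: 5 (path length 5)

Answer: 5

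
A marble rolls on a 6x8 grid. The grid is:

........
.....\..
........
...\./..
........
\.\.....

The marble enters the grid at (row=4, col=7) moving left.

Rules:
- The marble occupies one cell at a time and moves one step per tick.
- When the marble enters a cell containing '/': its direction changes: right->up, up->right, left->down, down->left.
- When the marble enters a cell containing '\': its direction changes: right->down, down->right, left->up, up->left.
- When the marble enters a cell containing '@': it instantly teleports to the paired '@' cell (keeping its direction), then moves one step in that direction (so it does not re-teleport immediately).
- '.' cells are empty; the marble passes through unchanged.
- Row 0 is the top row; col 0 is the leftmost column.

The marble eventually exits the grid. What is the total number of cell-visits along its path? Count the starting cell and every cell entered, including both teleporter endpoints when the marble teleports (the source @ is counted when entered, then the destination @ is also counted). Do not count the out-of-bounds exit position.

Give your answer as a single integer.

Answer: 8

Derivation:
Step 1: enter (4,7), '.' pass, move left to (4,6)
Step 2: enter (4,6), '.' pass, move left to (4,5)
Step 3: enter (4,5), '.' pass, move left to (4,4)
Step 4: enter (4,4), '.' pass, move left to (4,3)
Step 5: enter (4,3), '.' pass, move left to (4,2)
Step 6: enter (4,2), '.' pass, move left to (4,1)
Step 7: enter (4,1), '.' pass, move left to (4,0)
Step 8: enter (4,0), '.' pass, move left to (4,-1)
Step 9: at (4,-1) — EXIT via left edge, pos 4
Path length (cell visits): 8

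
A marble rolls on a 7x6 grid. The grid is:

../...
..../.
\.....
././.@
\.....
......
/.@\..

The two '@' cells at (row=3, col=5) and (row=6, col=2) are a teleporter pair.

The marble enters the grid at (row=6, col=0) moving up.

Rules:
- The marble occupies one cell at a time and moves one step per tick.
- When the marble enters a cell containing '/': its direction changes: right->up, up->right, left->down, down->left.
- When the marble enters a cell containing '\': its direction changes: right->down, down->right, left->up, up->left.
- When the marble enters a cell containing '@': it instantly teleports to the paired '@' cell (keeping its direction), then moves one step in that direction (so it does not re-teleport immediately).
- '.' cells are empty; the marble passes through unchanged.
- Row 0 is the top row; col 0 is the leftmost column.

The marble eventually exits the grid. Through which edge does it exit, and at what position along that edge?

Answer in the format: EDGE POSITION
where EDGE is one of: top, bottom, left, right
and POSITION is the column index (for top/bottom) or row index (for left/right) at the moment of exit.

Step 1: enter (6,0), '/' deflects up->right, move right to (6,1)
Step 2: enter (6,1), '.' pass, move right to (6,2)
Step 3: enter (6,2), '@' teleport (6,2)->(3,5), also enter (3,5), move right to (3,6)
Step 4: at (3,6) — EXIT via right edge, pos 3

Answer: right 3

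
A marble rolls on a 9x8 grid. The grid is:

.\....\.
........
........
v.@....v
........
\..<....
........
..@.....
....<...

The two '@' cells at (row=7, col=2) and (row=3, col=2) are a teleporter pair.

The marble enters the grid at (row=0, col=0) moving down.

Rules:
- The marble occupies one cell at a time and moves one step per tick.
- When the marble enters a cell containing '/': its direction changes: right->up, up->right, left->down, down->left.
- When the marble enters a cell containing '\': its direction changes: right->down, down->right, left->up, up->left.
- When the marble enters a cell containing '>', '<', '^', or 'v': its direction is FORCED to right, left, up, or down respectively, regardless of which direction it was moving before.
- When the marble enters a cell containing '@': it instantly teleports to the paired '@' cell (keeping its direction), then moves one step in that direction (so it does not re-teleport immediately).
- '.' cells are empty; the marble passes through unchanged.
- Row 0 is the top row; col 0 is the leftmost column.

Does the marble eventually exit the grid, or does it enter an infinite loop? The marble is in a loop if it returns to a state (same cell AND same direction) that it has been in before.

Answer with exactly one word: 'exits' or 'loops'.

Step 1: enter (0,0), '.' pass, move down to (1,0)
Step 2: enter (1,0), '.' pass, move down to (2,0)
Step 3: enter (2,0), '.' pass, move down to (3,0)
Step 4: enter (3,0), 'v' forces down->down, move down to (4,0)
Step 5: enter (4,0), '.' pass, move down to (5,0)
Step 6: enter (5,0), '\' deflects down->right, move right to (5,1)
Step 7: enter (5,1), '.' pass, move right to (5,2)
Step 8: enter (5,2), '.' pass, move right to (5,3)
Step 9: enter (5,3), '<' forces right->left, move left to (5,2)
Step 10: enter (5,2), '.' pass, move left to (5,1)
Step 11: enter (5,1), '.' pass, move left to (5,0)
Step 12: enter (5,0), '\' deflects left->up, move up to (4,0)
Step 13: enter (4,0), '.' pass, move up to (3,0)
Step 14: enter (3,0), 'v' forces up->down, move down to (4,0)
Step 15: at (4,0) dir=down — LOOP DETECTED (seen before)

Answer: loops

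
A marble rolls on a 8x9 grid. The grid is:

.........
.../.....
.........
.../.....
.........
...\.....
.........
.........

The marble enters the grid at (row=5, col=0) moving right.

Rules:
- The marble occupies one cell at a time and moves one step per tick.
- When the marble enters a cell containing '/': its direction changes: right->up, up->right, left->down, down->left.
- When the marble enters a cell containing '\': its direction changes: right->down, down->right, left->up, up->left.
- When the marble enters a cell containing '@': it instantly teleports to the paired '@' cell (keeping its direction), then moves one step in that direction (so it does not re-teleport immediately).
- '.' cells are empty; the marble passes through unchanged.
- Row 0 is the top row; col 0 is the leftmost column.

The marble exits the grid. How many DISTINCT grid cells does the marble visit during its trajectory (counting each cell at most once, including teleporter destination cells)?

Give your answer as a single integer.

Answer: 6

Derivation:
Step 1: enter (5,0), '.' pass, move right to (5,1)
Step 2: enter (5,1), '.' pass, move right to (5,2)
Step 3: enter (5,2), '.' pass, move right to (5,3)
Step 4: enter (5,3), '\' deflects right->down, move down to (6,3)
Step 5: enter (6,3), '.' pass, move down to (7,3)
Step 6: enter (7,3), '.' pass, move down to (8,3)
Step 7: at (8,3) — EXIT via bottom edge, pos 3
Distinct cells visited: 6 (path length 6)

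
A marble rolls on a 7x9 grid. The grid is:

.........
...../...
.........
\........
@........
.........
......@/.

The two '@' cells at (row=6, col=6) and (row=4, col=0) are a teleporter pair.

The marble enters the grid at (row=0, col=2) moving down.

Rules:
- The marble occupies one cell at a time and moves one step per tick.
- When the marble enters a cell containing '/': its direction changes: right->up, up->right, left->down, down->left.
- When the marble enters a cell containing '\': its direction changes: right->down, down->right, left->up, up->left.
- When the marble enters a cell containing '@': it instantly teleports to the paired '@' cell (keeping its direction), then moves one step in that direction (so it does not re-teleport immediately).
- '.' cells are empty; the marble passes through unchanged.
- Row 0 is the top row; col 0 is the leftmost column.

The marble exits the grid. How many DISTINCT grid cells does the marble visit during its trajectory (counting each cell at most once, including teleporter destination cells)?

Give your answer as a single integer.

Step 1: enter (0,2), '.' pass, move down to (1,2)
Step 2: enter (1,2), '.' pass, move down to (2,2)
Step 3: enter (2,2), '.' pass, move down to (3,2)
Step 4: enter (3,2), '.' pass, move down to (4,2)
Step 5: enter (4,2), '.' pass, move down to (5,2)
Step 6: enter (5,2), '.' pass, move down to (6,2)
Step 7: enter (6,2), '.' pass, move down to (7,2)
Step 8: at (7,2) — EXIT via bottom edge, pos 2
Distinct cells visited: 7 (path length 7)

Answer: 7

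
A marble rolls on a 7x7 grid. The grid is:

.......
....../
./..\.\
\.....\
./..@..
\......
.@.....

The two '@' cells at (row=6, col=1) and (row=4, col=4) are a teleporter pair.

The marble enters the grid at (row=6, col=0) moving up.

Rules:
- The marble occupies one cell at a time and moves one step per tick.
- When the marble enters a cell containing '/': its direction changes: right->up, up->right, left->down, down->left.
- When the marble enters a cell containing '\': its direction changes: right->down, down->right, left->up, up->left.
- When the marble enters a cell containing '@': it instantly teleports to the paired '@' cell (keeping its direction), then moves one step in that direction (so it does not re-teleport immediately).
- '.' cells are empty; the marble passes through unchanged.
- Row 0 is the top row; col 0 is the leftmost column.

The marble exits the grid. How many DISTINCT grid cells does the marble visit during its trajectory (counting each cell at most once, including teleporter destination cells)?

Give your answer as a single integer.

Answer: 2

Derivation:
Step 1: enter (6,0), '.' pass, move up to (5,0)
Step 2: enter (5,0), '\' deflects up->left, move left to (5,-1)
Step 3: at (5,-1) — EXIT via left edge, pos 5
Distinct cells visited: 2 (path length 2)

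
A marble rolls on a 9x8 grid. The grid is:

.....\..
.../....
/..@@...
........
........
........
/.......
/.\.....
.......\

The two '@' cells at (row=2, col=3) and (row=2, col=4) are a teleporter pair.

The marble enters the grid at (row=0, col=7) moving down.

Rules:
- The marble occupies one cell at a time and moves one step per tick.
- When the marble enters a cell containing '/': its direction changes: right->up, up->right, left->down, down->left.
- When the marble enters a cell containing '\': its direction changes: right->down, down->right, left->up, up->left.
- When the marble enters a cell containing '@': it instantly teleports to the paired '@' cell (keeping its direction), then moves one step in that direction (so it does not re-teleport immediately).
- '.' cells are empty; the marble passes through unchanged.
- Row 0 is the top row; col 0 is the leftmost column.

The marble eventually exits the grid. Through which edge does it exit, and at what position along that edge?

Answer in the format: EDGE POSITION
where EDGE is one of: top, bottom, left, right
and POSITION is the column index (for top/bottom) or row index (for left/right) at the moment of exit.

Step 1: enter (0,7), '.' pass, move down to (1,7)
Step 2: enter (1,7), '.' pass, move down to (2,7)
Step 3: enter (2,7), '.' pass, move down to (3,7)
Step 4: enter (3,7), '.' pass, move down to (4,7)
Step 5: enter (4,7), '.' pass, move down to (5,7)
Step 6: enter (5,7), '.' pass, move down to (6,7)
Step 7: enter (6,7), '.' pass, move down to (7,7)
Step 8: enter (7,7), '.' pass, move down to (8,7)
Step 9: enter (8,7), '\' deflects down->right, move right to (8,8)
Step 10: at (8,8) — EXIT via right edge, pos 8

Answer: right 8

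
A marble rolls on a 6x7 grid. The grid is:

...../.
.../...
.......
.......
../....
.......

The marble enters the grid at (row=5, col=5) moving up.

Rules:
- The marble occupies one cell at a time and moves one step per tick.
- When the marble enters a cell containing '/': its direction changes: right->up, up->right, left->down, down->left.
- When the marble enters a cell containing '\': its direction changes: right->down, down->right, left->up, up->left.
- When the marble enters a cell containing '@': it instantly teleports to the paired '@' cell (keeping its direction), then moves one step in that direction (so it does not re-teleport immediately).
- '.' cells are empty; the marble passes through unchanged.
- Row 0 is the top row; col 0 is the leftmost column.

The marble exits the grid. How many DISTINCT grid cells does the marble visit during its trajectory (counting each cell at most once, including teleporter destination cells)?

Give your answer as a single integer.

Step 1: enter (5,5), '.' pass, move up to (4,5)
Step 2: enter (4,5), '.' pass, move up to (3,5)
Step 3: enter (3,5), '.' pass, move up to (2,5)
Step 4: enter (2,5), '.' pass, move up to (1,5)
Step 5: enter (1,5), '.' pass, move up to (0,5)
Step 6: enter (0,5), '/' deflects up->right, move right to (0,6)
Step 7: enter (0,6), '.' pass, move right to (0,7)
Step 8: at (0,7) — EXIT via right edge, pos 0
Distinct cells visited: 7 (path length 7)

Answer: 7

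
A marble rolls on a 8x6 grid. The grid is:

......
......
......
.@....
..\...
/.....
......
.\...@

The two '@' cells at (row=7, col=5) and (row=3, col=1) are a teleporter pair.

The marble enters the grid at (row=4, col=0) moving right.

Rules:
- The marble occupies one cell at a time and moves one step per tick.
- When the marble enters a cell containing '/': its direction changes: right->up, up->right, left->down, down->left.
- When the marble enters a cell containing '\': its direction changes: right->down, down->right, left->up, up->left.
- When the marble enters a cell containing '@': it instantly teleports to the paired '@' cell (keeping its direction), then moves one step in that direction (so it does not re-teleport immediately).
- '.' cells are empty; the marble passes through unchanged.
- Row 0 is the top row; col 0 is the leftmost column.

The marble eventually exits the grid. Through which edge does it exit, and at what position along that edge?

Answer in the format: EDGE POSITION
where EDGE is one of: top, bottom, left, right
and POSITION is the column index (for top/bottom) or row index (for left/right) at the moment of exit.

Answer: bottom 2

Derivation:
Step 1: enter (4,0), '.' pass, move right to (4,1)
Step 2: enter (4,1), '.' pass, move right to (4,2)
Step 3: enter (4,2), '\' deflects right->down, move down to (5,2)
Step 4: enter (5,2), '.' pass, move down to (6,2)
Step 5: enter (6,2), '.' pass, move down to (7,2)
Step 6: enter (7,2), '.' pass, move down to (8,2)
Step 7: at (8,2) — EXIT via bottom edge, pos 2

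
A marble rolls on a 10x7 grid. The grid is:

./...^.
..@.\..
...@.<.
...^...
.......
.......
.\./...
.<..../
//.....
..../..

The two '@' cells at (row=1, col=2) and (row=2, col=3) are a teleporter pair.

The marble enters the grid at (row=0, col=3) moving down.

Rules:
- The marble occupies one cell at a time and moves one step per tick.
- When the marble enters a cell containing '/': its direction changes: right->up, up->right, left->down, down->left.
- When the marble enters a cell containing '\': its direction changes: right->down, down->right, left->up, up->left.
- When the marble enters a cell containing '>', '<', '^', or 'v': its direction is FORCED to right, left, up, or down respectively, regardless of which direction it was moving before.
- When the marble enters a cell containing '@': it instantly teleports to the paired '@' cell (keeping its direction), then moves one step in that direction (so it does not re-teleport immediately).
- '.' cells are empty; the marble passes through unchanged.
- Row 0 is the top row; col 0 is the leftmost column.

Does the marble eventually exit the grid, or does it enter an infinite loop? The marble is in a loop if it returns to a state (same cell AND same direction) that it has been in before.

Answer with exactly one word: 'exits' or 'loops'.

Answer: exits

Derivation:
Step 1: enter (0,3), '.' pass, move down to (1,3)
Step 2: enter (1,3), '.' pass, move down to (2,3)
Step 3: enter (2,3), '@' teleport (2,3)->(1,2), also enter (1,2), move down to (2,2)
Step 4: enter (2,2), '.' pass, move down to (3,2)
Step 5: enter (3,2), '.' pass, move down to (4,2)
Step 6: enter (4,2), '.' pass, move down to (5,2)
Step 7: enter (5,2), '.' pass, move down to (6,2)
Step 8: enter (6,2), '.' pass, move down to (7,2)
Step 9: enter (7,2), '.' pass, move down to (8,2)
Step 10: enter (8,2), '.' pass, move down to (9,2)
Step 11: enter (9,2), '.' pass, move down to (10,2)
Step 12: at (10,2) — EXIT via bottom edge, pos 2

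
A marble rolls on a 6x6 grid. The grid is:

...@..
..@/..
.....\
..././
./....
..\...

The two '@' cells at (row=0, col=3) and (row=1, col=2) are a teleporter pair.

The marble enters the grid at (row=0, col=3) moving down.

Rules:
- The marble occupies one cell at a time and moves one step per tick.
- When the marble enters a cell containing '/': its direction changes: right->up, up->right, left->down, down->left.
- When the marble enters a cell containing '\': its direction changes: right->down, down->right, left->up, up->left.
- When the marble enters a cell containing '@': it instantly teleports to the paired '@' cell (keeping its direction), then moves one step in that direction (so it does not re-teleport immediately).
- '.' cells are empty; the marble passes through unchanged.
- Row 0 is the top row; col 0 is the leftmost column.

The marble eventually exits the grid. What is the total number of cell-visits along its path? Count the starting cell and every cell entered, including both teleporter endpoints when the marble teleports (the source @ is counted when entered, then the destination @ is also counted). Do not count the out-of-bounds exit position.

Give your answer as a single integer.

Step 1: enter (0,3), '@' teleport (0,3)->(1,2), also enter (1,2), move down to (2,2)
Step 2: enter (2,2), '.' pass, move down to (3,2)
Step 3: enter (3,2), '.' pass, move down to (4,2)
Step 4: enter (4,2), '.' pass, move down to (5,2)
Step 5: enter (5,2), '\' deflects down->right, move right to (5,3)
Step 6: enter (5,3), '.' pass, move right to (5,4)
Step 7: enter (5,4), '.' pass, move right to (5,5)
Step 8: enter (5,5), '.' pass, move right to (5,6)
Step 9: at (5,6) — EXIT via right edge, pos 5
Path length (cell visits): 9

Answer: 9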